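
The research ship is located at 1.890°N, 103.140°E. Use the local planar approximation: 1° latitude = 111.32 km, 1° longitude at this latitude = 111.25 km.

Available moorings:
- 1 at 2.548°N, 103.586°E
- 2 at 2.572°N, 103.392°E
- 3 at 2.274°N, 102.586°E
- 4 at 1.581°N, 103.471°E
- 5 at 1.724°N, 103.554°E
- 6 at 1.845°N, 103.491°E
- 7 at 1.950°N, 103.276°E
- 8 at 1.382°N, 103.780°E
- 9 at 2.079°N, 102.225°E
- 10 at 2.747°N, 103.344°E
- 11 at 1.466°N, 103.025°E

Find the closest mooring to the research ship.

7

Distances from 1.890°N, 103.140°E:
1: √((0.658·111.32)² + (0.446·111.25)²) = √(5365.35154 + 2461.89631) = 88.472 km
2: √((0.682·111.32)² + (0.252·111.25)²) = √(5763.88284 + 785.96122) = 80.931 km
3: √((0.384·111.32)² + (-0.554·111.25)²) = √(1827.29575 + 3798.56506) = 75.006 km
4: √((-0.309·111.32)² + (0.331·111.25)²) = √(1183.21415 + 1355.98856) = 50.391 km
5: √((-0.166·111.32)² + (0.414·111.25)²) = √(341.47788 + 2121.29331) = 49.626 km
6: √((-0.045·111.32)² + (0.351·111.25)²) = √(25.09409 + 1524.80488) = 39.369 km
7: √((0.060·111.32)² + (0.136·111.25)²) = √(44.61171 + 228.91690) = 16.539 km
8: √((-0.508·111.32)² + (0.640·111.25)²) = √(3197.96584 + 5069.44000) = 90.925 km
9: √((0.189·111.32)² + (-0.915·111.25)²) = √(442.65972 + 10361.96754) = 103.945 km
10: √((0.857·111.32)² + (0.204·111.25)²) = √(9101.39659 + 515.06302) = 98.064 km
11: √((-0.424·111.32)² + (-0.115·111.25)²) = √(2227.80979 + 163.68004) = 48.903 km
Minimum: 7 at 16.539 km.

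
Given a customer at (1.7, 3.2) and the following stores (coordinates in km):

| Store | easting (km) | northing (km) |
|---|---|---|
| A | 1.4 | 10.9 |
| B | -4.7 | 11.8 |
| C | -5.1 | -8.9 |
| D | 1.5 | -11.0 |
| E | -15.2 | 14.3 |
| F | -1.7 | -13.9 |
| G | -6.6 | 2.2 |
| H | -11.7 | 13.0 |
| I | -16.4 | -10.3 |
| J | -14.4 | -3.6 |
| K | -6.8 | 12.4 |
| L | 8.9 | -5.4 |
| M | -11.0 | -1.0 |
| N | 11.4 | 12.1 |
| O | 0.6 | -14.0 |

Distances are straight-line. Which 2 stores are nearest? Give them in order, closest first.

Distances from (1.7, 3.2):
A: √((-0.3)² + (7.7)²) = √(0.090 + 59.290) = 7.7 km
B: √((-6.4)² + (8.6)²) = √(40.960 + 73.960) = 10.7 km
C: √((-6.8)² + (-12.1)²) = √(46.240 + 146.410) = 13.9 km
D: √((-0.2)² + (-14.2)²) = √(0.040 + 201.640) = 14.2 km
E: √((-16.9)² + (11.1)²) = √(285.610 + 123.210) = 20.2 km
F: √((-3.4)² + (-17.1)²) = √(11.560 + 292.410) = 17.4 km
G: √((-8.3)² + (-1.0)²) = √(68.890 + 1.000) = 8.4 km
H: √((-13.4)² + (9.8)²) = √(179.560 + 96.040) = 16.6 km
I: √((-18.1)² + (-13.5)²) = √(327.610 + 182.250) = 22.6 km
J: √((-16.1)² + (-6.8)²) = √(259.210 + 46.240) = 17.5 km
K: √((-8.5)² + (9.2)²) = √(72.250 + 84.640) = 12.5 km
L: √((7.2)² + (-8.6)²) = √(51.840 + 73.960) = 11.2 km
M: √((-12.7)² + (-4.2)²) = √(161.290 + 17.640) = 13.4 km
N: √((9.7)² + (8.9)²) = √(94.090 + 79.210) = 13.2 km
O: √((-1.1)² + (-17.2)²) = √(1.210 + 295.840) = 17.2 km
Sorted: A (7.7 km) < G (8.4 km) < B (10.7 km) < L (11.2 km) < …

A, G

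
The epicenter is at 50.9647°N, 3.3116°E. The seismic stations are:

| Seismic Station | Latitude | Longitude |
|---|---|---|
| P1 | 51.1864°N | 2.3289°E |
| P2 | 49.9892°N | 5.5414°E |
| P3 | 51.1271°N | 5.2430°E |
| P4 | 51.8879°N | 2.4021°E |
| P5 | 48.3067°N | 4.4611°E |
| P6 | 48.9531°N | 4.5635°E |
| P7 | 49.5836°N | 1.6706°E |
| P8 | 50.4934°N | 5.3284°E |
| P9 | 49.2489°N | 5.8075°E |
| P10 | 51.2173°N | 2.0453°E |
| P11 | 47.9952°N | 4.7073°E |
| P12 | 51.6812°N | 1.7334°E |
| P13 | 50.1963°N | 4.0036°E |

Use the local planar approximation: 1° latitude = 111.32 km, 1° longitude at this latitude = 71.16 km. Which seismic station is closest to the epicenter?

Distances from 50.9647°N, 3.3116°E:
P1: √((0.2217·111.32)² + (-0.9827·71.16)²) = √(609.084828 + 4890.055531) = 74.1562 km
P2: √((-0.9755·111.32)² + (2.2298·71.16)²) = √(11792.365806 + 25176.983836) = 192.2742 km
P3: √((0.1624·111.32)² + (1.9314·71.16)²) = √(326.827390 + 18889.320392) = 138.6223 km
P4: √((0.9232·111.32)² + (-0.9095·71.16)²) = √(10561.801157 + 4188.680989) = 121.4516 km
P5: √((-2.6580·111.32)² + (1.1495·71.16)²) = √(87550.039939 + 6690.981514) = 306.9870 km
P6: √((-2.0116·111.32)² + (1.2519·71.16)²) = √(50145.232494 + 7936.173572) = 241.0008 km
P7: √((-1.3811·111.32)² + (-1.6410·71.16)²) = √(23637.233525 + 13636.064315) = 193.0629 km
P8: √((-0.4713·111.32)² + (2.0168·71.16)²) = √(2752.588397 + 20596.695296) = 152.8047 km
P9: √((-1.7158·111.32)² + (2.4959·71.16)²) = √(36482.091000 + 31544.688337) = 260.8194 km
P10: √((0.2526·111.32)² + (-1.2663·71.16)²) = √(790.702456 + 8119.795520) = 94.3954 km
P11: √((-2.9695·111.32)² + (1.3957·71.16)²) = √(109273.047331 + 9864.067508) = 345.1624 km
P12: √((0.7165·111.32)² + (-1.5782·71.16)²) = √(6361.782026 + 12612.348337) = 137.7466 km
P13: √((-0.7684·111.32)² + (0.6920·71.16)²) = √(7316.798714 + 2424.845473) = 98.6998 km
Minimum: P1 at 74.1562 km.

P1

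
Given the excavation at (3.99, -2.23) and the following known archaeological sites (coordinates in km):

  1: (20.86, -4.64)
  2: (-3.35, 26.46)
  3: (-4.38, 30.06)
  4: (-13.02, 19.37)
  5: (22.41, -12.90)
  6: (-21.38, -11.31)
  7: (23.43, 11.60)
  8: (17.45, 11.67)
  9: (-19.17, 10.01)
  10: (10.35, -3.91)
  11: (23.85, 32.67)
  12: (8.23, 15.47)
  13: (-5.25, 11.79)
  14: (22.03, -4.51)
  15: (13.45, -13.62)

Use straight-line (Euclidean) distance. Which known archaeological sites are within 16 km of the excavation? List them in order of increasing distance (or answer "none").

10, 15

Distances from (3.99, -2.23):
1: √((16.87)² + (-2.41)²) = √(284.5969 + 5.8081) = 17.04 km
2: √((-7.34)² + (28.69)²) = √(53.8756 + 823.1161) = 29.61 km
3: √((-8.37)² + (32.29)²) = √(70.0569 + 1042.6441) = 33.36 km
4: √((-17.01)² + (21.60)²) = √(289.3401 + 466.5600) = 27.49 km
5: √((18.42)² + (-10.67)²) = √(339.2964 + 113.8489) = 21.29 km
6: √((-25.37)² + (-9.08)²) = √(643.6369 + 82.4464) = 26.95 km
7: √((19.44)² + (13.83)²) = √(377.9136 + 191.2689) = 23.86 km
8: √((13.46)² + (13.90)²) = √(181.1716 + 193.2100) = 19.35 km
9: √((-23.16)² + (12.24)²) = √(536.3856 + 149.8176) = 26.20 km
10: √((6.36)² + (-1.68)²) = √(40.4496 + 2.8224) = 6.58 km
11: √((19.86)² + (34.90)²) = √(394.4196 + 1218.0100) = 40.16 km
12: √((4.24)² + (17.70)²) = √(17.9776 + 313.2900) = 18.20 km
13: √((-9.24)² + (14.02)²) = √(85.3776 + 196.5604) = 16.79 km
14: √((18.04)² + (-2.28)²) = √(325.4416 + 5.1984) = 18.18 km
15: √((9.46)² + (-11.39)²) = √(89.4916 + 129.7321) = 14.81 km
Threshold 16 km: 10 (6.58 km), 15 (14.81 km) are within range.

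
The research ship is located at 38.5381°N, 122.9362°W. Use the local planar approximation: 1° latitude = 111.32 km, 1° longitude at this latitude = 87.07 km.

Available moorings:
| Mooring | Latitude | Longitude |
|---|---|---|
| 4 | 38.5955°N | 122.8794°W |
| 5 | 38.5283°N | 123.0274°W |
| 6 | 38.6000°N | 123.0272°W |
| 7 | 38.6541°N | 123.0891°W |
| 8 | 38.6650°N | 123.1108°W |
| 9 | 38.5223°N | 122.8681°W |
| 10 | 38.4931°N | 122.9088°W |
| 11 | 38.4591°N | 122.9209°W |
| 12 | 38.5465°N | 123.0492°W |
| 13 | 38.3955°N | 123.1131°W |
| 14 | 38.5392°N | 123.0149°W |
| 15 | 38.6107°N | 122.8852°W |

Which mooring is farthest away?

13

Distances from 38.5381°N, 122.9362°W:
4: √((0.0574·111.32)² + (0.0568·87.07)²) = √(40.829135 + 24.458722) = 8.0801 km
5: √((-0.0098·111.32)² + (-0.0912·87.07)²) = √(1.190141 + 63.056051) = 8.0154 km
6: √((0.0619·111.32)² + (-0.0910·87.07)²) = √(47.481857 + 62.779792) = 10.5006 km
7: √((0.1160·111.32)² + (-0.1529·87.07)²) = √(166.748668 + 177.236049) = 18.5468 km
8: √((0.1269·111.32)² + (-0.1746·87.07)²) = √(199.558228 + 231.113635) = 20.7526 km
9: √((-0.0158·111.32)² + (0.0681·87.07)²) = √(3.093574 + 35.158579) = 6.1848 km
10: √((-0.0450·111.32)² + (0.0274·87.07)²) = √(25.094088 + 5.691650) = 5.5485 km
11: √((-0.0790·111.32)² + (0.0153·87.07)²) = √(77.339361 + 1.774680) = 8.8946 km
12: √((0.0084·111.32)² + (-0.1130·87.07)²) = √(0.874390 + 96.804150) = 9.8832 km
13: √((-0.1426·111.32)² + (-0.1769·87.07)²) = √(251.991242 + 237.242644) = 22.1186 km
14: √((0.0011·111.32)² + (-0.0787·87.07)²) = √(0.014994 + 46.955509) = 6.8535 km
15: √((0.0726·111.32)² + (0.0510·87.07)²) = √(65.316008 + 19.718662) = 9.2214 km
Maximum: 13 at 22.1186 km.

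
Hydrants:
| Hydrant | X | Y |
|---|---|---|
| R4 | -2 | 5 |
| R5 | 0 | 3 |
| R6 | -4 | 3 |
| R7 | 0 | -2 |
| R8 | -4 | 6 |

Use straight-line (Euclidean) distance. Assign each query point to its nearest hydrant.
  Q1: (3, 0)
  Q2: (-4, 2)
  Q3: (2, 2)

Q1→R7; Q2→R6; Q3→R5

Q1 at (3, 0):
  R4: √((-5)² + (5)²) = √(25.00000 + 25.00000) = 7.071
  R5: √((-3)² + (3)²) = √(9.00000 + 9.00000) = 4.243
  R6: √((-7)² + (3)²) = √(49.00000 + 9.00000) = 7.616
  R7: √((-3)² + (-2)²) = √(9.00000 + 4.00000) = 3.606
  R8: √((-7)² + (6)²) = √(49.00000 + 36.00000) = 9.220
  → nearest: R7 (3.606)
Q2 at (-4, 2):
  R4: √((2)² + (3)²) = √(4.00000 + 9.00000) = 3.606
  R5: √((4)² + (1)²) = √(16.00000 + 1.00000) = 4.123
  R6: √((0)² + (1)²) = √(0.00000 + 1.00000) = 1.000
  R7: √((4)² + (-4)²) = √(16.00000 + 16.00000) = 5.657
  R8: √((0)² + (4)²) = √(0.00000 + 16.00000) = 4.000
  → nearest: R6 (1.000)
Q3 at (2, 2):
  R4: √((-4)² + (3)²) = √(16.00000 + 9.00000) = 5.000
  R5: √((-2)² + (1)²) = √(4.00000 + 1.00000) = 2.236
  R6: √((-6)² + (1)²) = √(36.00000 + 1.00000) = 6.083
  R7: √((-2)² + (-4)²) = √(4.00000 + 16.00000) = 4.472
  R8: √((-6)² + (4)²) = √(36.00000 + 16.00000) = 7.211
  → nearest: R5 (2.236)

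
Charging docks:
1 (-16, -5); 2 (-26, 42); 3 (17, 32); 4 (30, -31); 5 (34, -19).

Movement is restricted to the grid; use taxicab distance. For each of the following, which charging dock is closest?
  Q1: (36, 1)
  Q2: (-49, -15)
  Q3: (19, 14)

Q1→5; Q2→1; Q3→3

Q1 at (36, 1):
  1: 58
  2: 103
  3: 50
  4: 38
  5: 22
  → nearest: 5 (22)
Q2 at (-49, -15):
  1: 43
  2: 80
  3: 113
  4: 95
  5: 87
  → nearest: 1 (43)
Q3 at (19, 14):
  1: 54
  2: 73
  3: 20
  4: 56
  5: 48
  → nearest: 3 (20)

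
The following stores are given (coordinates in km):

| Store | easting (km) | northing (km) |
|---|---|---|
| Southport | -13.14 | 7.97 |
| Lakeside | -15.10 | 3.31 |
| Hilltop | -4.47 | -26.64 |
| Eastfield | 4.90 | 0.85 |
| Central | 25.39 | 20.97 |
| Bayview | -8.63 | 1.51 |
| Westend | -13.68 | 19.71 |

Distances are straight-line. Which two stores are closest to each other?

Pairwise distances:
Southport–Lakeside: √((-1.96)² + (-4.66)²) = √(3.8416 + 21.7156) = 5.06 km
Lakeside–Bayview: √((6.47)² + (-1.80)²) = √(41.8609 + 3.2400) = 6.72 km
Southport–Bayview: √((4.51)² + (-6.46)²) = √(20.3401 + 41.7316) = 7.88 km
Southport–Westend: √((-0.54)² + (11.74)²) = √(0.2916 + 137.8276) = 11.75 km
Eastfield–Bayview: √((-13.53)² + (0.66)²) = √(183.0609 + 0.4356) = 13.55 km
Lakeside–Westend: √((1.42)² + (16.40)²) = √(2.0164 + 268.9600) = 16.46 km
Bayview–Westend: √((-5.05)² + (18.20)²) = √(25.5025 + 331.2400) = 18.89 km
Southport–Eastfield: √((18.04)² + (-7.12)²) = √(325.4416 + 50.6944) = 19.39 km
Lakeside–Eastfield: √((20.00)² + (-2.46)²) = √(400.0000 + 6.0516) = 20.15 km
Eastfield–Westend: √((-18.58)² + (18.86)²) = √(345.2164 + 355.6996) = 26.47 km
Hilltop–Bayview: √((-4.16)² + (28.15)²) = √(17.3056 + 792.4225) = 28.46 km
Eastfield–Central: √((20.49)² + (20.12)²) = √(419.8401 + 404.8144) = 28.72 km
Hilltop–Eastfield: √((9.37)² + (27.49)²) = √(87.7969 + 755.7001) = 29.04 km
Lakeside–Hilltop: √((10.63)² + (-29.95)²) = √(112.9969 + 897.0025) = 31.78 km
Southport–Hilltop: √((8.67)² + (-34.61)²) = √(75.1689 + 1197.8521) = 35.68 km
Central–Westend: √((-39.07)² + (-1.26)²) = √(1526.4649 + 1.5876) = 39.09 km
Central–Bayview: √((-34.02)² + (-19.46)²) = √(1157.3604 + 378.6916) = 39.19 km
Southport–Central: √((38.53)² + (13.00)²) = √(1484.5609 + 169.0000) = 40.66 km
Lakeside–Central: √((40.49)² + (17.66)²) = √(1639.4401 + 311.8756) = 44.17 km
Hilltop–Westend: √((-9.21)² + (46.35)²) = √(84.8241 + 2148.3225) = 47.26 km
Hilltop–Central: √((29.86)² + (47.61)²) = √(891.6196 + 2266.7121) = 56.20 km
Closest pair: Southport–Lakeside at 5.06 km.

Southport and Lakeside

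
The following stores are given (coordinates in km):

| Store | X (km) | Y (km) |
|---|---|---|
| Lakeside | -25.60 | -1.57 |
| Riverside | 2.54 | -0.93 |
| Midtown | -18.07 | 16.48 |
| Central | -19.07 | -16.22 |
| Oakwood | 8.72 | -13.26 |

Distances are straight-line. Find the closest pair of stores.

Pairwise distances:
Riverside–Oakwood: √((6.18)² + (-12.33)²) = √(38.1924 + 152.0289) = 13.79 km
Lakeside–Central: √((6.53)² + (-14.65)²) = √(42.6409 + 214.6225) = 16.04 km
Lakeside–Midtown: √((7.53)² + (18.05)²) = √(56.7009 + 325.8025) = 19.56 km
Riverside–Central: √((-21.61)² + (-15.29)²) = √(466.9921 + 233.7841) = 26.47 km
Riverside–Midtown: √((-20.61)² + (17.41)²) = √(424.7721 + 303.1081) = 26.98 km
Central–Oakwood: √((27.79)² + (2.96)²) = √(772.2841 + 8.7616) = 27.95 km
Lakeside–Riverside: √((28.14)² + (0.64)²) = √(791.8596 + 0.4096) = 28.15 km
Midtown–Central: √((-1.00)² + (-32.70)²) = √(1.0000 + 1069.2900) = 32.72 km
Lakeside–Oakwood: √((34.32)² + (-11.69)²) = √(1177.8624 + 136.6561) = 36.26 km
Midtown–Oakwood: √((26.79)² + (-29.74)²) = √(717.7041 + 884.4676) = 40.03 km
Closest pair: Riverside–Oakwood at 13.79 km.

Riverside and Oakwood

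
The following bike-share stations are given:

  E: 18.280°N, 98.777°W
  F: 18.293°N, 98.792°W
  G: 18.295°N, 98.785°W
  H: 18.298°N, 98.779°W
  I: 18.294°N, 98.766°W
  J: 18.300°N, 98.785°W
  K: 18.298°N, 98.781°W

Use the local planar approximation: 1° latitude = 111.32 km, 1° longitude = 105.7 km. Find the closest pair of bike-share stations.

Pairwise distances:
E–F: 2.147 km
E–G: 1.872 km
E–H: 2.015 km
E–I: 1.944 km
E–J: 2.382 km
E–K: 2.048 km
F–G: 0.773 km
F–H: 1.483 km
F–I: 2.750 km
F–J: 1.075 km
F–K: 1.289 km
G–H: 0.717 km
G–I: 2.011 km
G–J: 0.557 km
G–K: 0.539 km
H–I: 1.444 km
H–J: 0.672 km
H–K: 0.211 km
I–J: 2.116 km
I–K: 1.647 km
J–K: 0.478 km
Closest pair: H–K at 0.211 km.

H and K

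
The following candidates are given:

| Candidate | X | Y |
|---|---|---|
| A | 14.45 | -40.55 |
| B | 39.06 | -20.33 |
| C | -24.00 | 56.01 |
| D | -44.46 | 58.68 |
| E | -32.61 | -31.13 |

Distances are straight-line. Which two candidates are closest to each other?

Pairwise distances:
A–B: √((24.61)² + (20.22)²) = √(605.6521 + 408.8484) = 31.85
A–C: √((-38.45)² + (96.56)²) = √(1478.4025 + 9323.8336) = 103.93
A–D: √((-58.91)² + (99.23)²) = √(3470.3881 + 9846.5929) = 115.40
A–E: √((-47.06)² + (9.42)²) = √(2214.6436 + 88.7364) = 47.99
B–C: √((-63.06)² + (76.34)²) = √(3976.5636 + 5827.7956) = 99.02
B–D: √((-83.52)² + (79.01)²) = √(6975.5904 + 6242.5801) = 114.97
B–E: √((-71.67)² + (-10.80)²) = √(5136.5889 + 116.6400) = 72.48
C–D: √((-20.46)² + (2.67)²) = √(418.6116 + 7.1289) = 20.63
C–E: √((-8.61)² + (-87.14)²) = √(74.1321 + 7593.3796) = 87.56
D–E: √((11.85)² + (-89.81)²) = √(140.4225 + 8065.8361) = 90.59
Closest pair: C–D at 20.63.

C and D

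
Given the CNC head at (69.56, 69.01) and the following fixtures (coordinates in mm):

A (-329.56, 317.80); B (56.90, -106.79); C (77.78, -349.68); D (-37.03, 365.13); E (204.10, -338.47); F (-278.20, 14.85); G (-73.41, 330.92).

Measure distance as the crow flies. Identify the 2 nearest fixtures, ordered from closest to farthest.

Distances from (69.56, 69.01):
A: √((-399.12)² + (248.79)²) = √(159296.7744 + 61896.4641) = 470.31 mm
B: √((-12.66)² + (-175.80)²) = √(160.2756 + 30905.6400) = 176.26 mm
C: √((8.22)² + (-418.69)²) = √(67.5684 + 175301.3161) = 418.77 mm
D: √((-106.59)² + (296.12)²) = √(11361.4281 + 87687.0544) = 314.72 mm
E: √((134.54)² + (-407.48)²) = √(18101.0116 + 166039.9504) = 429.12 mm
F: √((-347.76)² + (-54.16)²) = √(120937.0176 + 2933.3056) = 351.95 mm
G: √((-142.97)² + (261.91)²) = √(20440.4209 + 68596.8481) = 298.39 mm
Sorted: B (176.26 mm) < G (298.39 mm) < D (314.72 mm) < F (351.95 mm) < …

B, G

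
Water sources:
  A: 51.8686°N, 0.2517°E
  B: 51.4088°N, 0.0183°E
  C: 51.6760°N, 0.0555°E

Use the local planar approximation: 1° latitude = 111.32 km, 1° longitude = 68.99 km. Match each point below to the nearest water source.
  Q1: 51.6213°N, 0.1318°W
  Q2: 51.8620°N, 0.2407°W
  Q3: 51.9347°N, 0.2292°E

Q1 at 51.6213°N, 0.1318°W:
  A: √((0.2473·111.32)² + (0.3835·68.99)²) = √(757.869846 + 700.008037) = 38.1822 km
  B: √((-0.2125·111.32)² + (0.1501·68.99)²) = √(559.582680 + 107.234288) = 25.8228 km
  C: √((0.0547·111.32)² + (0.1873·68.99)²) = √(37.078405 + 166.973613) = 14.2847 km
  → nearest: C (14.2847 km)
Q2 at 51.8620°N, 0.2407°W:
  A: √((0.0066·111.32)² + (0.4924·68.99)²) = √(0.539802 + 1154.006828) = 33.9786 km
  B: √((-0.4532·111.32)² + (0.2590·68.99)²) = √(2545.225102 + 319.280076) = 53.5211 km
  C: √((-0.1860·111.32)² + (0.2962·68.99)²) = √(428.718558 + 417.582604) = 29.0913 km
  → nearest: C (29.0913 km)
Q3 at 51.9347°N, 0.2292°E:
  A: √((-0.0661·111.32)² + (0.0225·68.99)²) = √(54.143872 + 2.409558) = 7.5202 km
  B: √((-0.5259·111.32)² + (-0.2109·68.99)²) = √(3427.304861 + 211.702238) = 60.3242 km
  C: √((-0.2587·111.32)² + (-0.1737·68.99)²) = √(829.352681 + 143.605782) = 31.1923 km
  → nearest: A (7.5202 km)

Q1→C; Q2→C; Q3→A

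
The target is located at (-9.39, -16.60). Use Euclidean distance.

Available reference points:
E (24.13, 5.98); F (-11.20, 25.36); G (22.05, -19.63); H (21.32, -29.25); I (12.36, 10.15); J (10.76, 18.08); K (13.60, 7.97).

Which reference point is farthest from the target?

Distances from (-9.39, -16.60):
E: √((33.52)² + (22.58)²) = √(1123.5904 + 509.8564) = 40.42
F: √((-1.81)² + (41.96)²) = √(3.2761 + 1760.6416) = 42.00
G: √((31.44)² + (-3.03)²) = √(988.4736 + 9.1809) = 31.59
H: √((30.71)² + (-12.65)²) = √(943.1041 + 160.0225) = 33.21
I: √((21.75)² + (26.75)²) = √(473.0625 + 715.5625) = 34.48
J: √((20.15)² + (34.68)²) = √(406.0225 + 1202.7024) = 40.11
K: √((22.99)² + (24.57)²) = √(528.5401 + 603.6849) = 33.65
Maximum: F at 42.00.

F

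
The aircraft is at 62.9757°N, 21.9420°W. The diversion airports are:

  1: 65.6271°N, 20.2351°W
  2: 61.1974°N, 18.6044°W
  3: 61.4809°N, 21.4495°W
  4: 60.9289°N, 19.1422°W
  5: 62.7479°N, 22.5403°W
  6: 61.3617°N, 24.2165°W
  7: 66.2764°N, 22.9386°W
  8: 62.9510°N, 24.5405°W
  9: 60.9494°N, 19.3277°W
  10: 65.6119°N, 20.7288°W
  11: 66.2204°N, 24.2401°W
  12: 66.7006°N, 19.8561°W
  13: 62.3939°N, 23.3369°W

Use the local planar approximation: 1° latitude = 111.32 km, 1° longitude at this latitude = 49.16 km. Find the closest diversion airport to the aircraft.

5

Distances from 62.9757°N, 21.9420°W:
1: √((2.6514·111.32)² + (1.7069·49.16)²) = √(87115.793989 + 7041.090157) = 306.8499 km
2: √((-1.7783·111.32)² + (3.3376·49.16)²) = √(39188.302548 + 26921.070287) = 257.1174 km
3: √((-1.4948·111.32)² + (0.4925·49.16)²) = √(27689.338062 + 586.187048) = 168.1533 km
4: √((-2.0468·111.32)² + (2.7998·49.16)²) = √(51915.520423 + 18944.265290) = 266.1950 km
5: √((-0.2278·111.32)² + (-0.5983·49.16)²) = √(643.063463 + 865.090921) = 38.8350 km
6: √((-1.6140·111.32)² + (-2.2745·49.16)²) = √(32281.481383 + 12502.464520) = 211.6222 km
7: √((3.3007·111.32)² + (-0.9966·49.16)²) = √(135007.688506 + 2400.299939) = 370.6858 km
8: √((-0.0247·111.32)² + (-2.5985·49.16)²) = √(7.560322 + 16318.084990) = 127.7718 km
9: √((-2.0263·111.32)² + (2.6143·49.16)²) = √(50880.794501 + 16517.130277) = 259.6111 km
10: √((2.6362·111.32)² + (1.2132·49.16)²) = √(86119.818668 + 3557.038384) = 299.4609 km
11: √((3.2447·111.32)² + (-2.2981·49.16)²) = √(130465.442890 + 12763.259341) = 378.4557 km
12: √((3.7249·111.32)² + (2.0859·49.16)²) = √(171939.488867 + 10515.034856) = 427.1470 km
13: √((-0.5818·111.32)² + (-1.3949·49.16)²) = √(4194.631647 + 4702.295279) = 94.3235 km
Minimum: 5 at 38.8350 km.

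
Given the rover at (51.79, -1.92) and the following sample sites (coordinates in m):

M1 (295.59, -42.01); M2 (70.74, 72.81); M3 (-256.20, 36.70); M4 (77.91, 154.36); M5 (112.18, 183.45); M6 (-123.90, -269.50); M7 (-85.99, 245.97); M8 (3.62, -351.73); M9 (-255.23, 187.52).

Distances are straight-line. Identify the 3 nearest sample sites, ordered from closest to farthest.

M2, M4, M5

Distances from (51.79, -1.92):
M1: √((243.80)² + (-40.09)²) = √(59438.4400 + 1607.2081) = 247.07 m
M2: √((18.95)² + (74.73)²) = √(359.1025 + 5584.5729) = 77.10 m
M3: √((-307.99)² + (38.62)²) = √(94857.8401 + 1491.5044) = 310.40 m
M4: √((26.12)² + (156.28)²) = √(682.2544 + 24423.4384) = 158.45 m
M5: √((60.39)² + (185.37)²) = √(3646.9521 + 34362.0369) = 194.96 m
M6: √((-175.69)² + (-267.58)²) = √(30866.9761 + 71599.0564) = 320.10 m
M7: √((-137.78)² + (247.89)²) = √(18983.3284 + 61449.4521) = 283.61 m
M8: √((-48.17)² + (-349.81)²) = √(2320.3489 + 122367.0361) = 353.11 m
M9: √((-307.02)² + (189.44)²) = √(94261.2804 + 35887.5136) = 360.76 m
Sorted: M2 (77.10 m) < M4 (158.45 m) < M5 (194.96 m) < M1 (247.07 m) < M7 (283.61 m) < …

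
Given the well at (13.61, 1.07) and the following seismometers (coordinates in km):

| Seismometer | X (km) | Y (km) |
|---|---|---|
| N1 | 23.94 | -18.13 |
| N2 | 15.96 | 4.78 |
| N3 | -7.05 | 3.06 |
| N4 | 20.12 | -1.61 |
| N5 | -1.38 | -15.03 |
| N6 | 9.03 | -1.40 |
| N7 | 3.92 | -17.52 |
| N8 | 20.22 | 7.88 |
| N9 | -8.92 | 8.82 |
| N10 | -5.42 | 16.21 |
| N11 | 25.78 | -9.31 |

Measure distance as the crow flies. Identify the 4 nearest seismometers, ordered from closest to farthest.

N2, N6, N4, N8

Distances from (13.61, 1.07):
N1: √((10.33)² + (-19.20)²) = √(106.7089 + 368.6400) = 21.80 km
N2: √((2.35)² + (3.71)²) = √(5.5225 + 13.7641) = 4.39 km
N3: √((-20.66)² + (1.99)²) = √(426.8356 + 3.9601) = 20.76 km
N4: √((6.51)² + (-2.68)²) = √(42.3801 + 7.1824) = 7.04 km
N5: √((-14.99)² + (-16.10)²) = √(224.7001 + 259.2100) = 22.00 km
N6: √((-4.58)² + (-2.47)²) = √(20.9764 + 6.1009) = 5.20 km
N7: √((-9.69)² + (-18.59)²) = √(93.8961 + 345.5881) = 20.96 km
N8: √((6.61)² + (6.81)²) = √(43.6921 + 46.3761) = 9.49 km
N9: √((-22.53)² + (7.75)²) = √(507.6009 + 60.0625) = 23.83 km
N10: √((-19.03)² + (15.14)²) = √(362.1409 + 229.2196) = 24.32 km
N11: √((12.17)² + (-10.38)²) = √(148.1089 + 107.7444) = 16.00 km
Sorted: N2 (4.39 km) < N6 (5.20 km) < N4 (7.04 km) < N8 (9.49 km) < N11 (16.00 km) < N3 (20.76 km) < …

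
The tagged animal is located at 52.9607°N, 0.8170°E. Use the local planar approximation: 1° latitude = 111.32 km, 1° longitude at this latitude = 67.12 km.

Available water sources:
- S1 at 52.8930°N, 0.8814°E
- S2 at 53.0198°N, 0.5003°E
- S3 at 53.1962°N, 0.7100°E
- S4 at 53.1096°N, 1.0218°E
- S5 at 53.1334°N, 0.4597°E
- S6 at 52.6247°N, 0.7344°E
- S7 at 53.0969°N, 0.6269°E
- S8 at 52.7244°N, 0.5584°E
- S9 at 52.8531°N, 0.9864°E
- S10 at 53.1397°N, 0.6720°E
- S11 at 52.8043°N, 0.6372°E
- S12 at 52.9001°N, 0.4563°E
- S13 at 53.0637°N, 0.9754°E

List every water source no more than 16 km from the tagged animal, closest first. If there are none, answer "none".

S1, S13

Distances from 52.9607°N, 0.8170°E:
S1: 8.6880 km
S2: 22.2517 km
S3: 27.1818 km
S4: 21.5338 km
S5: 30.7365 km
S6: 37.8122 km
S7: 19.8163 km
S8: 31.5154 km
S9: 16.5152 km
S10: 22.1760 km
S11: 21.1841 km
S12: 25.1325 km
S13: 15.6366 km
Threshold 16 km: S1 (8.6880 km), S13 (15.6366 km) are within range.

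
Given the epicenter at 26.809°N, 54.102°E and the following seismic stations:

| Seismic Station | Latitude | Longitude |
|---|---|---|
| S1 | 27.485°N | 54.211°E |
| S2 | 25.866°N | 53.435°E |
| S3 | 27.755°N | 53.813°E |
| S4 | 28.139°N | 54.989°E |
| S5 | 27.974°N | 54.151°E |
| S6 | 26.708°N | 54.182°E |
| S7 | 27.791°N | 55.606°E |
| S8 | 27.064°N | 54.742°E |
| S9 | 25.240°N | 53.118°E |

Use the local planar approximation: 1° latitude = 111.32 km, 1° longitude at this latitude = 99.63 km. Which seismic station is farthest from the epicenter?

S9

Distances from 26.809°N, 54.102°E:
S1: 76.032 km
S2: 124.241 km
S3: 109.174 km
S4: 172.424 km
S5: 129.780 km
S6: 13.782 km
S7: 185.481 km
S8: 69.796 km
S9: 200.294 km
Maximum: S9 at 200.294 km.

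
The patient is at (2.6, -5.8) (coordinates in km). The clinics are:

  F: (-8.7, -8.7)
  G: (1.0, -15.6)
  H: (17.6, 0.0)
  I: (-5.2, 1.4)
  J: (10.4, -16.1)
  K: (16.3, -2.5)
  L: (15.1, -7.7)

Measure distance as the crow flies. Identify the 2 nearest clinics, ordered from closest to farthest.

Distances from (2.6, -5.8):
F: √((-11.3)² + (-2.9)²) = √(127.690 + 8.410) = 11.7 km
G: √((-1.6)² + (-9.8)²) = √(2.560 + 96.040) = 9.9 km
H: √((15.0)² + (5.8)²) = √(225.000 + 33.640) = 16.1 km
I: √((-7.8)² + (7.2)²) = √(60.840 + 51.840) = 10.6 km
J: √((7.8)² + (-10.3)²) = √(60.840 + 106.090) = 12.9 km
K: √((13.7)² + (3.3)²) = √(187.690 + 10.890) = 14.1 km
L: √((12.5)² + (-1.9)²) = √(156.250 + 3.610) = 12.6 km
Sorted: G (9.9 km) < I (10.6 km) < F (11.7 km) < L (12.6 km) < …

G, I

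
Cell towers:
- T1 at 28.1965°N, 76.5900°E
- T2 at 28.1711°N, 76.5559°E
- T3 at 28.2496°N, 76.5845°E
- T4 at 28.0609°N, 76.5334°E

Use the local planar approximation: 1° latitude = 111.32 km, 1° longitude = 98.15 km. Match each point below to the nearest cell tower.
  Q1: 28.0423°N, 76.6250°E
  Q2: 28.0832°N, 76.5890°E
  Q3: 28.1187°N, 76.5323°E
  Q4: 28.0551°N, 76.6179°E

Q1→T4; Q2→T4; Q3→T2; Q4→T4

Q1 at 28.0423°N, 76.6250°E:
  T1: √((0.1542·111.32)² + (-0.0350·98.15)²) = √(294.655901 + 11.800943) = 17.5059 km
  T2: √((0.1288·111.32)² + (-0.0691·98.15)²) = √(205.578703 + 45.997762) = 15.8612 km
  T3: √((0.2073·111.32)² + (-0.0405·98.15)²) = √(532.531129 + 15.801221) = 23.4165 km
  T4: √((0.0186·111.32)² + (-0.0916·98.15)²) = √(4.287186 + 80.829809) = 9.2259 km
  → nearest: T4 (9.2259 km)
Q2 at 28.0832°N, 76.5890°E:
  T1: √((0.1133·111.32)² + (0.0010·98.15)²) = √(159.076569 + 0.009633) = 12.6129 km
  T2: √((0.0879·111.32)² + (-0.0331·98.15)²) = √(95.746773 + 10.554474) = 10.3102 km
  T3: √((0.1664·111.32)² + (-0.0045·98.15)²) = √(343.125535 + 0.195077) = 18.5289 km
  T4: √((-0.0223·111.32)² + (-0.0556·98.15)²) = √(6.162488 + 29.780377) = 5.9952 km
  → nearest: T4 (5.9952 km)
Q3 at 28.1187°N, 76.5323°E:
  T1: √((0.0778·111.32)² + (0.0577·98.15)²) = √(75.007655 + 32.072457) = 10.3480 km
  T2: √((0.0524·111.32)² + (0.0236·98.15)²) = √(34.025849 + 5.365431) = 6.2762 km
  T3: √((0.1309·111.32)² + (0.0522·98.15)²) = √(212.337006 + 26.249535) = 15.4462 km
  T4: √((-0.0578·111.32)² + (0.0011·98.15)²) = √(41.400165 + 0.011656) = 6.4352 km
  → nearest: T2 (6.2762 km)
Q4 at 28.0551°N, 76.6179°E:
  T1: √((0.1414·111.32)² + (-0.0279·98.15)²) = √(247.767999 + 7.498752) = 15.9771 km
  T2: √((0.1160·111.32)² + (-0.0620·98.15)²) = √(166.748668 + 37.030876) = 14.2751 km
  T3: √((0.1945·111.32)² + (-0.0334·98.15)²) = √(468.797845 + 10.746661) = 21.8985 km
  T4: √((0.0058·111.32)² + (-0.0845·98.15)²) = √(0.416872 + 68.785045) = 8.3188 km
  → nearest: T4 (8.3188 km)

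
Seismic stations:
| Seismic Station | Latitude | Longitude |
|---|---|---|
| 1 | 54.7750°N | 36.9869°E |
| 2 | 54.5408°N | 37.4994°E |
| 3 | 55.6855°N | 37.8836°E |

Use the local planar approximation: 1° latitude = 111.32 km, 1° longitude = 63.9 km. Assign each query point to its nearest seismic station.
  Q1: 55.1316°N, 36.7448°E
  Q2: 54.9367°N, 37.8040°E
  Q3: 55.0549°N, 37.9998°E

Q1→1; Q2→2; Q3→2

Q1 at 55.1316°N, 36.7448°E:
  1: 42.6046 km
  2: 81.5505 km
  3: 95.3800 km
  → nearest: 1 (42.6046 km)
Q2 at 54.9367°N, 37.8040°E:
  1: 55.2284 km
  2: 48.1783 km
  3: 83.5115 km
  → nearest: 2 (48.1783 km)
Q3 at 55.0549°N, 37.9998°E:
  1: 71.8337 km
  2: 65.5566 km
  3: 70.5900 km
  → nearest: 2 (65.5566 km)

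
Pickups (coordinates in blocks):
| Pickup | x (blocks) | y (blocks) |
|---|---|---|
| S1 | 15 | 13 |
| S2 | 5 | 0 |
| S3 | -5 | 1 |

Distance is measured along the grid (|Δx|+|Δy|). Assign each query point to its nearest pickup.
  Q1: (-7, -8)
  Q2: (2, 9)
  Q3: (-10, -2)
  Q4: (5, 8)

Q1→S3; Q2→S2; Q3→S3; Q4→S2

Q1 at (-7, -8):
  S1: 43 blocks
  S2: 20 blocks
  S3: 11 blocks
  → nearest: S3 (11 blocks)
Q2 at (2, 9):
  S1: 17 blocks
  S2: 12 blocks
  S3: 15 blocks
  → nearest: S2 (12 blocks)
Q3 at (-10, -2):
  S1: 40 blocks
  S2: 17 blocks
  S3: 8 blocks
  → nearest: S3 (8 blocks)
Q4 at (5, 8):
  S1: 15 blocks
  S2: 8 blocks
  S3: 17 blocks
  → nearest: S2 (8 blocks)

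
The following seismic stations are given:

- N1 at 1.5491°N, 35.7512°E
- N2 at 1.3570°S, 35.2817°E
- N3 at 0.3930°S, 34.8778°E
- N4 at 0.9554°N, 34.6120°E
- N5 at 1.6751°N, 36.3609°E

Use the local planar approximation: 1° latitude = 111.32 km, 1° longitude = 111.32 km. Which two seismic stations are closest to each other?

Pairwise distances:
N1–N2: 327.7017 km
N1–N3: 237.0510 km
N1–N4: 143.0042 km
N1–N5: 69.3060 km
N2–N3: 116.3510 km
N2–N4: 267.9945 km
N2–N5: 358.2758 km
N3–N4: 152.9924 km
N3–N5: 283.3006 km
N4–N5: 210.5279 km
Closest pair: N1–N5 at 69.3060 km.

N1 and N5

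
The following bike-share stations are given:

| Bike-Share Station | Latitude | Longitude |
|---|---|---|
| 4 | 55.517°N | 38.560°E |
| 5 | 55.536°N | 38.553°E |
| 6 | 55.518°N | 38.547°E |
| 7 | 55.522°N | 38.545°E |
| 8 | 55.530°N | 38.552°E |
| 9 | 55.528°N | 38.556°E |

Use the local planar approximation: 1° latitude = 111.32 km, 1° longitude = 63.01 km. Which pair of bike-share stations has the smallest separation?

Pairwise distances:
8–9: 0.336 km
6–7: 0.463 km
5–8: 0.671 km
4–6: 0.827 km
5–9: 0.910 km
7–9: 0.963 km
7–8: 0.994 km
4–7: 1.097 km
6–9: 1.249 km
4–9: 1.250 km
6–8: 1.372 km
4–8: 1.532 km
5–7: 1.638 km
5–6: 2.039 km
4–5: 2.161 km
Closest pair: 8–9 at 0.336 km.

8 and 9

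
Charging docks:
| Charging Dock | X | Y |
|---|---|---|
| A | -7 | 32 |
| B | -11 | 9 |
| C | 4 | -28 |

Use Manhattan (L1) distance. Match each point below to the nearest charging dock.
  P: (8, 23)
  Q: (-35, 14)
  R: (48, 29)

P at (8, 23):
  A: |-15| + |9| = 15 + 9 = 24
  B: |-19| + |-14| = 19 + 14 = 33
  C: |-4| + |-51| = 4 + 51 = 55
  → nearest: A (24)
Q at (-35, 14):
  A: |28| + |18| = 28 + 18 = 46
  B: |24| + |-5| = 24 + 5 = 29
  C: |39| + |-42| = 39 + 42 = 81
  → nearest: B (29)
R at (48, 29):
  A: |-55| + |3| = 55 + 3 = 58
  B: |-59| + |-20| = 59 + 20 = 79
  C: |-44| + |-57| = 44 + 57 = 101
  → nearest: A (58)

P→A; Q→B; R→A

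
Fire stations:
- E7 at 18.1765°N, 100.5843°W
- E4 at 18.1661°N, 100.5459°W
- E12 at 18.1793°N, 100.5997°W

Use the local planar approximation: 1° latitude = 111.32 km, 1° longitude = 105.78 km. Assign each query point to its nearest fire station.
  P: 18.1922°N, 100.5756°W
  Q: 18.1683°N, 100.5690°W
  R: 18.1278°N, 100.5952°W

P→E7; Q→E7; R→E7

P at 18.1922°N, 100.5756°W:
  E7: √((-0.0157·111.32)² + (-0.0087·105.78)²) = √(3.054539 + 0.846926) = 1.9752 km
  E4: √((-0.0261·111.32)² + (0.0297·105.78)²) = √(8.441651 + 9.870065) = 4.2792 km
  E12: √((-0.0129·111.32)² + (-0.0241·105.78)²) = √(2.062176 + 6.498920) = 2.9259 km
  → nearest: E7 (1.9752 km)
Q at 18.1683°N, 100.5690°W:
  E7: √((0.0082·111.32)² + (-0.0153·105.78)²) = √(0.833248 + 2.619329) = 1.8581 km
  E4: √((-0.0022·111.32)² + (0.0231·105.78)²) = √(0.059978 + 5.970780) = 2.4558 km
  E12: √((0.0110·111.32)² + (-0.0307·105.78)²) = √(1.499449 + 10.545906) = 3.4706 km
  → nearest: E7 (1.8581 km)
R at 18.1278°N, 100.5952°W:
  E7: √((0.0487·111.32)² + (0.0109·105.78)²) = √(29.390320 + 1.329414) = 5.5425 km
  E4: √((0.0383·111.32)² + (0.0493·105.78)²) = √(18.177910 + 27.195745) = 6.7360 km
  E12: √((0.0515·111.32)² + (-0.0045·105.78)²) = √(32.867060 + 0.226586) = 5.7527 km
  → nearest: E7 (5.5425 km)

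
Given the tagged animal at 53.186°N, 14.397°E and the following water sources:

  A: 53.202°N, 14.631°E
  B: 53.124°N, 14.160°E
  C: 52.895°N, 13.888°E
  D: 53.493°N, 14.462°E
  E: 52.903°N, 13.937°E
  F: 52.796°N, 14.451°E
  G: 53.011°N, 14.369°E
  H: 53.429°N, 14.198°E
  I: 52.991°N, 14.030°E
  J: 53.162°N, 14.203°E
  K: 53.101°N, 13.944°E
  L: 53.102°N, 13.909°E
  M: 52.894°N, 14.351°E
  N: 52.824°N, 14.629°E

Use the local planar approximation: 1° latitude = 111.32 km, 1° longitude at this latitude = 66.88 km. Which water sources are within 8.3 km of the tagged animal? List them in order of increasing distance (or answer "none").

Distances from 53.186°N, 14.397°E:
A: √((0.016·111.32)² + (0.234·66.88)²) = √(3.17239 + 244.92000) = 15.751 km
B: √((-0.062·111.32)² + (-0.237·66.88)²) = √(47.63540 + 251.24025) = 17.288 km
C: √((-0.291·111.32)² + (-0.509·66.88)²) = √(1049.37901 + 1158.85232) = 46.992 km
D: √((0.307·111.32)² + (0.065·66.88)²) = √(1167.94703 + 18.89815) = 34.451 km
E: √((-0.283·111.32)² + (-0.460·66.88)²) = √(992.47429 + 946.47292) = 44.033 km
F: √((-0.390·111.32)² + (0.054·66.88)²) = √(1884.84486 + 13.04308) = 43.565 km
G: √((-0.175·111.32)² + (-0.028·66.88)²) = √(379.50936 + 3.50678) = 19.571 km
H: √((0.243·111.32)² + (-0.199·66.88)²) = √(731.74362 + 177.13268) = 30.148 km
I: √((-0.195·111.32)² + (-0.367·66.88)²) = √(471.21121 + 602.45506) = 32.767 km
J: √((-0.024·111.32)² + (-0.194·66.88)²) = √(7.13787 + 168.34336) = 13.247 km
K: √((-0.085·111.32)² + (-0.453·66.88)²) = √(89.53323 + 917.88640) = 31.740 km
L: √((-0.084·111.32)² + (-0.488·66.88)²) = √(87.43896 + 1065.20249) = 33.951 km
M: √((-0.292·111.32)² + (-0.046·66.88)²) = √(1056.60363 + 9.46473) = 32.651 km
N: √((-0.362·111.32)² + (0.232·66.88)²) = √(1623.91591 + 240.75122) = 43.182 km
Threshold 8.3 km: none within range.

none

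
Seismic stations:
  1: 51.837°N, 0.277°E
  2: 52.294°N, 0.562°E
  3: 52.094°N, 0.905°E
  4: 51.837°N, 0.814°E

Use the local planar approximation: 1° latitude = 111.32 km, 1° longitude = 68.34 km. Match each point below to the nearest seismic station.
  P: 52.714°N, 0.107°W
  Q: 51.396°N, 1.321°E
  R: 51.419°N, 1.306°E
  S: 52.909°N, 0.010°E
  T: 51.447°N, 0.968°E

P at 52.714°N, 0.107°W:
  1: √((-0.877·111.32)² + (0.384·68.34)²) = √(9531.15609 + 688.67196) = 101.093 km
  2: √((-0.420·111.32)² + (0.669·68.34)²) = √(2185.97392 + 2090.26902) = 65.393 km
  3: √((-0.620·111.32)² + (1.012·68.34)²) = √(4763.53954 + 4783.11667) = 97.707 km
  4: √((-0.877·111.32)² + (0.921·68.34)²) = √(9531.15609 + 3961.58710) = 116.158 km
  → nearest: 2 (65.393 km)
Q at 51.396°N, 1.321°E:
  1: √((0.441·111.32)² + (-1.044·68.34)²) = √(2410.03625 + 5090.38870) = 86.605 km
  2: √((0.898·111.32)² + (-0.759·68.34)²) = √(9993.07320 + 2690.50312) = 112.621 km
  3: √((0.698·111.32)² + (-0.416·68.34)²) = √(6037.50135 + 808.23306) = 82.739 km
  4: √((0.441·111.32)² + (-0.507·68.34)²) = √(2410.03625 + 1200.51024) = 60.088 km
  → nearest: 4 (60.088 km)
R at 51.419°N, 1.306°E:
  1: √((0.418·111.32)² + (-1.029·68.34)²) = √(2165.20469 + 4945.16399) = 84.323 km
  2: √((0.875·111.32)² + (-0.744·68.34)²) = √(9487.73402 + 2585.20996) = 109.877 km
  3: √((0.675·111.32)² + (-0.401·68.34)²) = √(5646.16988 + 750.99785) = 79.982 km
  4: √((0.418·111.32)² + (-0.492·68.34)²) = √(2165.20469 + 1130.52496) = 57.408 km
  → nearest: 4 (57.408 km)
S at 52.909°N, 0.010°E:
  1: √((-1.072·111.32)² + (0.267·68.34)²) = √(14240.85177 + 332.94498) = 120.722 km
  2: √((-0.615·111.32)² + (0.552·68.34)²) = √(4687.01806 + 1423.07603) = 78.167 km
  3: √((-0.815·111.32)² + (0.895·68.34)²) = √(8231.17079 + 3741.07159) = 109.418 km
  4: √((-1.072·111.32)² + (0.804·68.34)²) = √(14240.85177 + 3018.99259) = 131.377 km
  → nearest: 2 (78.167 km)
T at 51.447°N, 0.968°E:
  1: √((0.390·111.32)² + (-0.691·68.34)²) = √(1884.84486 + 2230.00606) = 64.147 km
  2: √((0.847·111.32)² + (-0.406·68.34)²) = √(8890.23449 + 769.84274) = 98.286 km
  3: √((0.647·111.32)² + (-0.063·68.34)²) = √(5187.46234 + 18.53664) = 72.153 km
  4: √((0.390·111.32)² + (-0.154·68.34)²) = √(1884.84486 + 110.76215) = 44.672 km
  → nearest: 4 (44.672 km)

P→2; Q→4; R→4; S→2; T→4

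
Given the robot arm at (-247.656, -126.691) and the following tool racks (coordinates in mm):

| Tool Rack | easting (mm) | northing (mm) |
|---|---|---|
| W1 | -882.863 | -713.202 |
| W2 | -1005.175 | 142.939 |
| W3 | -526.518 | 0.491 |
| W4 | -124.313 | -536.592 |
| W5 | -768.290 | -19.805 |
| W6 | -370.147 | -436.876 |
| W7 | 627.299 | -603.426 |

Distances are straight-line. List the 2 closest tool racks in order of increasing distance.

W3, W6

Distances from (-247.656, -126.691):
W1: √((-635.207)² + (-586.511)²) = √(403487.93285 + 343995.15312) = 864.571 mm
W2: √((-757.519)² + (269.630)²) = √(573835.03536 + 72700.33690) = 804.074 mm
W3: √((-278.862)² + (127.182)²) = √(77764.01504 + 16175.26112) = 306.495 mm
W4: √((123.343)² + (-409.901)²) = √(15213.49565 + 168018.82980) = 428.056 mm
W5: √((-520.634)² + (106.886)²) = √(271059.76196 + 11424.61700) = 531.493 mm
W6: √((-122.491)² + (-310.185)²) = √(15004.04508 + 96214.73422) = 333.495 mm
W7: √((874.955)² + (-476.735)²) = √(765546.25202 + 227276.26023) = 996.405 mm
Sorted: W3 (306.495 mm) < W6 (333.495 mm) < W4 (428.056 mm) < W5 (531.493 mm) < …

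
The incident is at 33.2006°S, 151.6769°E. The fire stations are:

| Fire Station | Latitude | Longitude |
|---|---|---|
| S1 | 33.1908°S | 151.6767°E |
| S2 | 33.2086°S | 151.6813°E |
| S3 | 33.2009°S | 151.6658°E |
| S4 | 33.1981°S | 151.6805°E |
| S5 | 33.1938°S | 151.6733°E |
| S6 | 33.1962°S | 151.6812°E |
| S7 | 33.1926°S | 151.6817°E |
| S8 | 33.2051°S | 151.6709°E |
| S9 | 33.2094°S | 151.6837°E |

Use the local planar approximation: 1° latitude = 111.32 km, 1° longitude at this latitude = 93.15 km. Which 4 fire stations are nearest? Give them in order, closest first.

S4, S6, S8, S5

Distances from 33.2006°S, 151.6769°E:
S1: 1.0911 km
S2: 0.9803 km
S3: 1.0345 km
S4: 0.4358 km
S5: 0.8279 km
S6: 0.6327 km
S7: 0.9965 km
S8: 0.7505 km
S9: 1.1666 km
Sorted: S4 (0.4358 km) < S6 (0.6327 km) < S8 (0.7505 km) < S5 (0.8279 km) < S2 (0.9803 km) < S7 (0.9965 km) < …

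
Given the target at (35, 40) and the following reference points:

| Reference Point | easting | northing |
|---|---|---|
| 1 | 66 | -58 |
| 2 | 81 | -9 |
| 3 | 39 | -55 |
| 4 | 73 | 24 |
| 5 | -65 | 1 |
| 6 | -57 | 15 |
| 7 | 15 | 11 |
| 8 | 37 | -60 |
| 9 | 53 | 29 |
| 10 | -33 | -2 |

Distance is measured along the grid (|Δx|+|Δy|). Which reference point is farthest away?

5

Distances from (35, 40):
1: |31| + |-98| = 31 + 98 = 129
2: |46| + |-49| = 46 + 49 = 95
3: |4| + |-95| = 4 + 95 = 99
4: |38| + |-16| = 38 + 16 = 54
5: |-100| + |-39| = 100 + 39 = 139
6: |-92| + |-25| = 92 + 25 = 117
7: |-20| + |-29| = 20 + 29 = 49
8: |2| + |-100| = 2 + 100 = 102
9: |18| + |-11| = 18 + 11 = 29
10: |-68| + |-42| = 68 + 42 = 110
Maximum: 5 at 139.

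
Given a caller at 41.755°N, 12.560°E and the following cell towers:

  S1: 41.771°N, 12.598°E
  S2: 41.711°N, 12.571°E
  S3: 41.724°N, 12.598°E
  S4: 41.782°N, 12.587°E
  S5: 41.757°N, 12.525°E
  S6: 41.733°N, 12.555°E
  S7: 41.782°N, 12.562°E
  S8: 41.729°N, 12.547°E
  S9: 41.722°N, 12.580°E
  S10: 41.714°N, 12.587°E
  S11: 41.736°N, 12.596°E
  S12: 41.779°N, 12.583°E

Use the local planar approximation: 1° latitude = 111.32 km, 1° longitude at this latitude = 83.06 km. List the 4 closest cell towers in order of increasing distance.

Distances from 41.755°N, 12.560°E:
S1: √((0.016·111.32)² + (0.038·83.06)²) = √(3.17239 + 9.96210) = 3.624 km
S2: √((-0.044·111.32)² + (0.011·83.06)²) = √(23.99119 + 0.83477) = 4.983 km
S3: √((-0.031·111.32)² + (0.038·83.06)²) = √(11.90885 + 9.96210) = 4.677 km
S4: √((0.027·111.32)² + (0.027·83.06)²) = √(9.03387 + 5.02934) = 3.750 km
S5: √((0.002·111.32)² + (-0.035·83.06)²) = √(0.04957 + 8.45123) = 2.916 km
S6: √((-0.022·111.32)² + (-0.005·83.06)²) = √(5.99780 + 0.17247) = 2.484 km
S7: √((0.027·111.32)² + (0.002·83.06)²) = √(9.03387 + 0.02760) = 3.010 km
S8: √((-0.026·111.32)² + (-0.013·83.06)²) = √(8.37709 + 1.16592) = 3.089 km
S9: √((-0.033·111.32)² + (0.020·83.06)²) = √(13.49504 + 2.75959) = 4.032 km
S10: √((-0.041·111.32)² + (0.027·83.06)²) = √(20.83119 + 5.02934) = 5.085 km
S11: √((-0.019·111.32)² + (0.036·83.06)²) = √(4.47356 + 8.94106) = 3.663 km
S12: √((0.024·111.32)² + (0.023·83.06)²) = √(7.13787 + 3.64955) = 3.284 km
Sorted: S6 (2.484 km) < S5 (2.916 km) < S7 (3.010 km) < S8 (3.089 km) < S12 (3.284 km) < S1 (3.624 km) < …

S6, S5, S7, S8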